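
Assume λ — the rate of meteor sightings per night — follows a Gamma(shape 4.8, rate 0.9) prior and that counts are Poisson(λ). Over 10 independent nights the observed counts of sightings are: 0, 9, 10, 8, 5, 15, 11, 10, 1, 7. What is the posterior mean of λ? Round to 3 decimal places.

The Poisson likelihood adds the total count to the shape and the number of exposure periods to the rate. Here ∑xᵢ = 76 and n = 10, so shape 4.8→80.8 and rate 0.9→10.9.
E[λ | data] = 80.8/10.9 = 7.413.

Posterior mean ≈ 7.413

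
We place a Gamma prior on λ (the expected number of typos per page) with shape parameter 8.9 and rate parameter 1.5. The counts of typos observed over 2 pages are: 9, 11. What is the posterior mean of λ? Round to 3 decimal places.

Total count ∑xᵢ = 20 over n = 2 pages.
Gamma is conjugate to the Poisson likelihood: posterior is Gamma(shape = 8.9+20 = 28.9, rate = 1.5+2 = 3.5).
E[λ | data] = 28.9/3.5 = 8.257.

Posterior mean ≈ 8.257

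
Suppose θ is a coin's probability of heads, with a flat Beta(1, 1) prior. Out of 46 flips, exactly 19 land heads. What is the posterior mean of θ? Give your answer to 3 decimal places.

Posterior mean ≈ 0.417

Observing 19 successes and 27 failures updates Beta(1, 1) by adding the success and failure counts to the two shape parameters: α = 1+19 = 20, β = 1+27 = 28.
Posterior mean = α/(α+β) = 20/48 = 0.417.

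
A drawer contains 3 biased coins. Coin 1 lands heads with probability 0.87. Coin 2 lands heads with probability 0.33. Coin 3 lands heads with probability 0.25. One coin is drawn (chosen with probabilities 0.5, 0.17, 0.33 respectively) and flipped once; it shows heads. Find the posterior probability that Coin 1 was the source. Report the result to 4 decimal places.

Posterior probability ≈ 0.7584

P(heads|C1) = 0.87; P(heads|C2) = 0.33; P(heads|C3) = 0.25.
Prior × likelihood for each source: 0.5·0.87=0.4350, 0.17·0.33=0.05610, 0.33·0.25=0.08250. Summing gives P(heads) = 0.57360.
P(Coin 1 | heads) = 0.4350 / 0.57360 = 0.7584.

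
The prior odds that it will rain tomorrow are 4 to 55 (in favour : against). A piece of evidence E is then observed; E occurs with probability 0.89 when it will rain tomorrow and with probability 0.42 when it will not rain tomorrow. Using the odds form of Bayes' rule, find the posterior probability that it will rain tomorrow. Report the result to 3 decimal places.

Posterior probability ≈ 0.134

Prior odds = 4/55 = 0.072727. In log-odds, ln(0.072727) = -2.6210.
Add log likelihood ratio: ln(2.1190) = 0.75097.
Posterior log-odds = -1.8701, so posterior odds = exp(-1.8701) = 0.15411. Converting, P(H|E) = 0.15411/1.1541 = 0.134.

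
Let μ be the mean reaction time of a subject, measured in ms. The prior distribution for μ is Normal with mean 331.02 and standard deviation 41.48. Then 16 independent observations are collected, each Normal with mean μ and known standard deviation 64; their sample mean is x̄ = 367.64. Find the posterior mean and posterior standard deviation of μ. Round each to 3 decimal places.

Posterior mean ≈ 362.897; posterior SD ≈ 14.928

With known σ, the Normal prior is conjugate. Weight on the data is w = (n/σ²)/(n/σ² + 1/τ₀²) = 0.00390625/(0.00390625+0.00058120) = 0.87048.
Posterior mean = w·x̄ + (1−w)·μ₀ = 0.87048·367.64 + 0.12952·331.02 = 362.897. Posterior variance = 1/(0.00390625+0.00058120) = 222.844, so SD = 14.928.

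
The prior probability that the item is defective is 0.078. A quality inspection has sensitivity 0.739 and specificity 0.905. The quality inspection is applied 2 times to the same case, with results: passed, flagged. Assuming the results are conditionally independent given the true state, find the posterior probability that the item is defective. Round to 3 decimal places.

Posterior P(H) ≈ 0.160

Let H be the event that the item is defective; start with P(H) = 0.078. P('flagged'|H) = 0.739, P('flagged'|¬H) = 0.095.
Update on result 1 ('passed'): P(H) ← 0.261·0.0780 / (0.261·0.0780 + 0.905·0.9220) = 0.020358/0.85477 = 0.0238.
Update on result 2 ('flagged'): P(H) ← 0.739·0.0238 / (0.739·0.0238 + 0.095·0.9762) = 0.017601/0.11034 = 0.1595.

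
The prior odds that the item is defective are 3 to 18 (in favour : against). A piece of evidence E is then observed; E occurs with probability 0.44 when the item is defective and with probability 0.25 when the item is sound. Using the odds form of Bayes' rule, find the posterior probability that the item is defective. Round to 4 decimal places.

Prior odds = 3/18 = 0.16667.
Likelihood ratio for E = 0.44/0.25 = 1.7600.
Posterior odds = prior odds × LR = 0.29333.
Posterior probability = odds/(1+odds) = 0.29333/1.2933 = 0.2268.

Posterior probability ≈ 0.2268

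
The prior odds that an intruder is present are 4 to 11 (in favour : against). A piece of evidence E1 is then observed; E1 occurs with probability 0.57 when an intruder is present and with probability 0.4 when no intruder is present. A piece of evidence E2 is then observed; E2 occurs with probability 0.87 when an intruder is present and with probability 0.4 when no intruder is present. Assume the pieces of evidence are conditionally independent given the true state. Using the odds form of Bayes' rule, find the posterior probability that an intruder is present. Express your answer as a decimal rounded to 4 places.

Posterior probability ≈ 0.5299

Prior odds = 4/11 = 0.36364.
Likelihood ratio for E1 = 0.57/0.4 = 1.4250.
Likelihood ratio for E2 = 0.87/0.4 = 2.1750.
Posterior odds = prior odds × LR₁ × LR₂ = 1.1270.
Posterior probability = odds/(1+odds) = 1.1270/2.1270 = 0.5299.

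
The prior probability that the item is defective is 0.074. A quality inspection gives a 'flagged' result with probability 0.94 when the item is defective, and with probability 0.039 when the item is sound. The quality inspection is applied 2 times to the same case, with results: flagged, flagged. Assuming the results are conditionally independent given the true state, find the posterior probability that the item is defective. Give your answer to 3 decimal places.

With H the event that the item is defective, the joint likelihood of the observed sequence is P(data|H) = 0.94·0.94 = 0.88360 and P(data|¬H) = 0.039·0.039 = 0.0015210.
Bayes: P(H|data) = 0.074·0.88360 / (0.074·0.88360 + 0.926·0.0015210) = 0.065386/0.066795 = 0.9789.

Posterior P(H) ≈ 0.979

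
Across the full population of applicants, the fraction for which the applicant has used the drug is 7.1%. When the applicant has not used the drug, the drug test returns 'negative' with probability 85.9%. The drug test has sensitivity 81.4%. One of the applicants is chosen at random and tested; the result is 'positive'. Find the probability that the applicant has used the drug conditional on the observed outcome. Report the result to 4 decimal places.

P(H | E) ≈ 0.3061

Let H be the event that the applicant has used the drug. P(H) = 0.071, so P(¬H) = 0.929. With E the 'positive' result, P(E|H) = 0.814 and P(E|¬H) = 0.141.
P(E) = 0.814·0.071 + 0.141·0.929 = 0.057794 + 0.13099 = 0.18878.
By Bayes' theorem, P(H|E) = 0.057794 / 0.18878 = 0.3061.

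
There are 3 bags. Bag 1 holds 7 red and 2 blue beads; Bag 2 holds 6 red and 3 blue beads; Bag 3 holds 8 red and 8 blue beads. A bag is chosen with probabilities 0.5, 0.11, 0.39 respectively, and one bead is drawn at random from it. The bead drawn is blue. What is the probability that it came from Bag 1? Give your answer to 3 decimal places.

Posterior probability ≈ 0.324

Tabulate prior·likelihood by source: [1] prior 0.5, lik 0.2222, product 0.1111; [2] prior 0.11, lik 0.3333, product 0.03667; [3] prior 0.39, lik 0.5, product 0.1950.
Normalizing constant = 0.34278; the posterior for Bag 1 is its product over the sum, 0.1111/0.34278 = 0.324.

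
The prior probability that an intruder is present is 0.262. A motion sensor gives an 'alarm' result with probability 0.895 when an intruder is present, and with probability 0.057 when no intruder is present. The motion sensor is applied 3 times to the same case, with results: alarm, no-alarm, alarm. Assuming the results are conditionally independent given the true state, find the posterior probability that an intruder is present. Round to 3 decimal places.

Posterior P(H) ≈ 0.907

Let H be the event that an intruder is present; start with P(H) = 0.262. P('alarm'|H) = 0.895, P('alarm'|¬H) = 0.057.
Update on result 1 ('alarm'): P(H) ← 0.895·0.2620 / (0.895·0.2620 + 0.057·0.7380) = 0.23449/0.27656 = 0.8479.
Update on result 2 ('no-alarm'): P(H) ← 0.105·0.8479 / (0.105·0.8479 + 0.943·0.1521) = 0.089029/0.23247 = 0.3830.
Update on result 3 ('alarm'): P(H) ← 0.895·0.3830 / (0.895·0.3830 + 0.057·0.6170) = 0.34276/0.37793 = 0.9069.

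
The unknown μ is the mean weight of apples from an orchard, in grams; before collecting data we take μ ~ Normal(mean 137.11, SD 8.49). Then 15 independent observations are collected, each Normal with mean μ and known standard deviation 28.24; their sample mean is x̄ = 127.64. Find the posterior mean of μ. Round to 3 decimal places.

Posterior mean ≈ 131.660

Prior precision 1/τ₀² = 1/8.49² = 0.0138735; data precision n/σ² = 15/28.24² = 0.0188088.
Posterior precision = 0.0138735 + 0.0188088 = 0.0326823.
Posterior mean = (0.0138735·137.11 + 0.0188088·127.64) / 0.0326823 = 131.660.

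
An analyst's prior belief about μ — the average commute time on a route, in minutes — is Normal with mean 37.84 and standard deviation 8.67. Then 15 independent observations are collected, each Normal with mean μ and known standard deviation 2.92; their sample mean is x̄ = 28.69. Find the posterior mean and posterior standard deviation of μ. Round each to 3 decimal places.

Posterior mean ≈ 28.759; posterior SD ≈ 0.751

Prior precision 1/τ₀² = 1/8.67² = 0.0133034; data precision n/σ² = 15/2.92² = 1.75924.
Posterior precision = 0.0133034 + 1.75924 = 1.77255, giving posterior SD = 1/√1.77255 = 0.751.
Posterior mean = (0.0133034·37.84 + 1.75924·28.69) / 1.77255 = 28.759.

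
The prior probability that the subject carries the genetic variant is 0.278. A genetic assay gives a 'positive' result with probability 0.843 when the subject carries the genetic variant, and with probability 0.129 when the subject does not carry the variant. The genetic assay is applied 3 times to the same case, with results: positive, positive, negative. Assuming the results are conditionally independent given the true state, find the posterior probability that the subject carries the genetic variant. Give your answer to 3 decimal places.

With H the event that the subject carries the genetic variant, the joint likelihood of the observed sequence is P(data|H) = 0.843·0.843·0.157 = 0.11157 and P(data|¬H) = 0.129·0.129·0.871 = 0.014494.
Bayes: P(H|data) = 0.278·0.11157 / (0.278·0.11157 + 0.722·0.014494) = 0.031017/0.041482 = 0.7477.

Posterior P(H) ≈ 0.748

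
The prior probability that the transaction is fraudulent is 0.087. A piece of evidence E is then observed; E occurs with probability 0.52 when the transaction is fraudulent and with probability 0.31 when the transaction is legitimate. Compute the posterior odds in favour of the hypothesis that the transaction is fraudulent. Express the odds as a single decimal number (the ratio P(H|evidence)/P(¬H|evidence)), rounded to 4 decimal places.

Prior odds = 0.087/(1−0.087) = 0.095290. In log-odds, ln(0.095290) = -2.3508.
Add log likelihood ratio: ln(1.6774) = 0.51726.
Posterior log-odds = -1.8336, so posterior odds = exp(-1.8336) = 0.15984.

Posterior odds ≈ 0.1598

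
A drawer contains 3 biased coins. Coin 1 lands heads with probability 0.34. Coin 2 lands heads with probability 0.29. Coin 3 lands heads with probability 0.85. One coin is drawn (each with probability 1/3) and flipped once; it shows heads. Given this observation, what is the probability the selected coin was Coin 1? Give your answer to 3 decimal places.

Tabulate prior·likelihood by source: [1] prior 0.333333, lik 0.34, product 0.1133; [2] prior 0.333333, lik 0.29, product 0.09667; [3] prior 0.333333, lik 0.85, product 0.2833.
Normalizing constant = 0.49333; the posterior for Coin 1 is its product over the sum, 0.1133/0.49333 = 0.230.

Posterior probability ≈ 0.230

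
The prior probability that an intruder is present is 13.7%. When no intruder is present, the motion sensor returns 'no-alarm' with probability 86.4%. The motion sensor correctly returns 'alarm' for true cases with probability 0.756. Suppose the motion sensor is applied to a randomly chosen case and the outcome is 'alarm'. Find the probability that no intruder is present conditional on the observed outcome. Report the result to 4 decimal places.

P(¬H | E) ≈ 0.5312

Let H be the event that an intruder is present. P(H) = 0.137, so P(¬H) = 0.863. With E the 'alarm' result, P(E|H) = 0.756 and P(E|¬H) = 0.136.
P(E) = 0.756·0.137 + 0.136·0.863 = 0.10357 + 0.11737 = 0.22094.
By Bayes' theorem, P(H|E) = 0.10357 / 0.22094 = 0.4688. Hence P(¬H|E) = 1 − 0.4688 = 0.5312.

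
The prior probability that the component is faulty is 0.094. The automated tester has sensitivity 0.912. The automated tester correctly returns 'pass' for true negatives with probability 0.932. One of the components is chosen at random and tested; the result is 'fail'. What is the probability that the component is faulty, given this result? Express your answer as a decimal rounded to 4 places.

P(H | E) ≈ 0.5819

Let H be the event that the component is faulty. P(H) = 0.094, so P(¬H) = 0.906. With E the 'fail' result, P(E|H) = 0.912 and P(E|¬H) = 0.068.
P(E) = 0.912·0.094 + 0.068·0.906 = 0.085728 + 0.061608 = 0.14734.
By Bayes' theorem, P(H|E) = 0.085728 / 0.14734 = 0.5819.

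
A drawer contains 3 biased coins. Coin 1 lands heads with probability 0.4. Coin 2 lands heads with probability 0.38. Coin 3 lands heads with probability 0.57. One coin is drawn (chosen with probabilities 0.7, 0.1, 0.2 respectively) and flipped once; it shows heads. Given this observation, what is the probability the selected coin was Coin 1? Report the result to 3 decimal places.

Posterior probability ≈ 0.648

P(heads|C1) = 0.4; P(heads|C2) = 0.38; P(heads|C3) = 0.57.
Prior × likelihood for each source: 0.7·0.4=0.2800, 0.1·0.38=0.03800, 0.2·0.57=0.1140. Summing gives P(heads) = 0.43200.
P(Coin 1 | heads) = 0.2800 / 0.43200 = 0.648.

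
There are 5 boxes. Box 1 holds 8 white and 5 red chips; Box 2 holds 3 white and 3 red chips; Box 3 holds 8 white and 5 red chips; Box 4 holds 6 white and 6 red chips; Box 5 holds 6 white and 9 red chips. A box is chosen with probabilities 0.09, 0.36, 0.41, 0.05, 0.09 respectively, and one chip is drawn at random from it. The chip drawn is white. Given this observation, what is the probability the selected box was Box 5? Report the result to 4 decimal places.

Posterior probability ≈ 0.0656

P(white|Box 1) = 0.6154; P(white|Box 2) = 0.5; P(white|Box 3) = 0.6154; P(white|Box 4) = 0.5; P(white|Box 5) = 0.4.
Prior × likelihood for each source: 0.09·0.6154=0.05538, 0.36·0.5=0.1800, 0.41·0.6154=0.2523, 0.05·0.5=0.02500, 0.09·0.4=0.03600. Summing gives P(white) = 0.54869.
P(Box 5 | white) = 0.03600 / 0.54869 = 0.0656.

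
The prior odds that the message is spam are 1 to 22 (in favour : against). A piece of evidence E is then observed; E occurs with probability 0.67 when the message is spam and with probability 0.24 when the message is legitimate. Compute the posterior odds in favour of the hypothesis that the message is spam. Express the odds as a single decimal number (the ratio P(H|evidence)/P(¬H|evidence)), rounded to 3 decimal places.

Prior odds = 1/22 = 0.045455.
Likelihood ratio for E = 0.67/0.24 = 2.7917.
Posterior odds = prior odds × LR = 0.12689.

Posterior odds ≈ 0.127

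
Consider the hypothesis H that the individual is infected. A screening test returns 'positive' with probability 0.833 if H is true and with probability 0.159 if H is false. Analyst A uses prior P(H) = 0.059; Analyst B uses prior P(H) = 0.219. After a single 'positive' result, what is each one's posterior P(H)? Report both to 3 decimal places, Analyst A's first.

P('+'|H) = 0.833, P('+'|¬H) = 0.159.
Analyst A: numerator 0.833·0.059 = 0.049147; evidence = 0.049147+0.159·0.941 = 0.19877; posterior = 0.247.
Analyst B: numerator 0.833·0.219 = 0.18243; evidence = 0.18243+0.159·0.781 = 0.30661; posterior = 0.595.

Analyst A: 0.247; Analyst B: 0.595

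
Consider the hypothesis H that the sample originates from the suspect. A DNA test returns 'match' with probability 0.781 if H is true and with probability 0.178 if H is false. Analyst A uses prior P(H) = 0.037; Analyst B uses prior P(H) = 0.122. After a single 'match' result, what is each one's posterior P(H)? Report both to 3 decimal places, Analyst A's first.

Analyst A: 0.144; Analyst B: 0.379

The likelihood ratio for a 'match' result is 0.781/0.178 = 4.3876.
Analyst A: prior odds 0.037/0.963 = 0.038422; posterior odds 0.16858; posterior probability 0.144.
Analyst B: prior odds 0.122/0.878 = 0.13895; posterior odds 0.60967; posterior probability 0.379.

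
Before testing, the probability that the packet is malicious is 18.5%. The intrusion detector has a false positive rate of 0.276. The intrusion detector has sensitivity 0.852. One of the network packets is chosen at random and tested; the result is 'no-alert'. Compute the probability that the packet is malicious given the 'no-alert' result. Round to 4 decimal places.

Let H be the event that the packet is malicious. P(H) = 0.185, so P(¬H) = 0.815. With E the 'no-alert' result, P(E|H) = 0.148 and P(E|¬H) = 0.724.
P(E) = 0.148·0.185 + 0.724·0.815 = 0.027380 + 0.59006 = 0.61744.
By Bayes' theorem, P(H|E) = 0.027380 / 0.61744 = 0.0443.

P(H | E) ≈ 0.0443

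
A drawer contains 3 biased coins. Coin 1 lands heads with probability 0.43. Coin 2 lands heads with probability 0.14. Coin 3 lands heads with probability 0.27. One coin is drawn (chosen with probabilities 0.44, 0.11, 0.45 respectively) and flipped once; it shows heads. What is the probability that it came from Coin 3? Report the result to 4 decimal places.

Posterior probability ≈ 0.3726

Tabulate prior·likelihood by source: [1] prior 0.44, lik 0.43, product 0.1892; [2] prior 0.11, lik 0.14, product 0.01540; [3] prior 0.45, lik 0.27, product 0.1215.
Normalizing constant = 0.32610; the posterior for Coin 3 is its product over the sum, 0.1215/0.32610 = 0.3726.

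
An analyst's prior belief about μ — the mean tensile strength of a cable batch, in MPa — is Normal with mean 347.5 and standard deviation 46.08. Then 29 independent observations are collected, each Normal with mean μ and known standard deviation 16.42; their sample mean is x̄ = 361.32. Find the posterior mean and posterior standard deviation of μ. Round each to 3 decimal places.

With known σ, the Normal prior is conjugate. Weight on the data is w = (n/σ²)/(n/σ² + 1/τ₀²) = 0.107560/(0.107560+0.00047095) = 0.99564.
Posterior mean = w·x̄ + (1−w)·μ₀ = 0.99564·361.32 + 0.0043594·347.5 = 361.260. Posterior variance = 1/(0.107560+0.00047095) = 9.25659, so SD = 3.042.

Posterior mean ≈ 361.260; posterior SD ≈ 3.042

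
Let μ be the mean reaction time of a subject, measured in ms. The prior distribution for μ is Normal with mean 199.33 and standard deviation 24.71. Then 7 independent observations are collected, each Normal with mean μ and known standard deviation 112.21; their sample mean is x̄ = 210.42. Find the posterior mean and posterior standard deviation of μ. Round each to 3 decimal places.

With known σ, the Normal prior is conjugate. Weight on the data is w = (n/σ²)/(n/σ² + 1/τ₀²) = 0.00055595/(0.00055595+0.00163778) = 0.25343.
Posterior mean = w·x̄ + (1−w)·μ₀ = 0.25343·210.42 + 0.74657·199.33 = 202.141. Posterior variance = 1/(0.00055595+0.00163778) = 455.846, so SD = 21.351.

Posterior mean ≈ 202.141; posterior SD ≈ 21.351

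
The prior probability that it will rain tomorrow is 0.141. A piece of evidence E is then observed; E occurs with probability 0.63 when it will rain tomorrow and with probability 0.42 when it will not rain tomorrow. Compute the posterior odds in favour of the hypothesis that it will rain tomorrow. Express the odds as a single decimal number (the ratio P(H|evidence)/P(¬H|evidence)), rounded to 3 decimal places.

Posterior odds ≈ 0.246

Prior odds = 0.141/(1−0.141) = 0.16414.
Likelihood ratio for E = 0.63/0.42 = 1.5000.
Posterior odds = prior odds × LR = 0.24622.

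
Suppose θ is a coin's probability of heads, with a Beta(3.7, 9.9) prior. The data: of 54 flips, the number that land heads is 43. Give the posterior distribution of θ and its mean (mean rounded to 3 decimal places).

Posterior: Beta(46.7, 20.9); mean ≈ 0.691

The binomial likelihood is conjugate to the Beta prior: with 43 successes and 11 failures, the posterior is Beta(3.7+43, 9.9+11) = Beta(46.7, 20.9).
E[θ | data] = 46.7/(46.7+20.9) = 0.691.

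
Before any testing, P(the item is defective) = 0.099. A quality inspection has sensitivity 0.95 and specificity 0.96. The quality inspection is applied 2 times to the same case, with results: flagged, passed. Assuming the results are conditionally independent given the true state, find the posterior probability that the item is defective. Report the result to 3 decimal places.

Posterior P(H) ≈ 0.120

With H the event that the item is defective, the joint likelihood of the observed sequence is P(data|H) = 0.95·0.05 = 0.047500 and P(data|¬H) = 0.04·0.96 = 0.038400.
Bayes: P(H|data) = 0.099·0.047500 / (0.099·0.047500 + 0.901·0.038400) = 0.0047025/0.039301 = 0.1197.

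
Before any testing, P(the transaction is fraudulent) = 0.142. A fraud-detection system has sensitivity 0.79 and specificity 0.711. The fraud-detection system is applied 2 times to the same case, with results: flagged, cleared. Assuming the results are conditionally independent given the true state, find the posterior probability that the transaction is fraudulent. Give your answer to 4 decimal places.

With H the event that the transaction is fraudulent, the joint likelihood of the observed sequence is P(data|H) = 0.79·0.21 = 0.16590 and P(data|¬H) = 0.289·0.711 = 0.20548.
Bayes: P(H|data) = 0.142·0.16590 / (0.142·0.16590 + 0.858·0.20548) = 0.023558/0.19986 = 0.1179.

Posterior P(H) ≈ 0.1179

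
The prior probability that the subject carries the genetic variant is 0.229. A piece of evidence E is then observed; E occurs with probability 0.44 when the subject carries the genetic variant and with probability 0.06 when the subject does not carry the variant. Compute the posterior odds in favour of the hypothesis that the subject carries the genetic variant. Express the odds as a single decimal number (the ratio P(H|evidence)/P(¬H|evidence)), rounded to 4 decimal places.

Posterior odds ≈ 2.1781

Prior odds = 0.229/(1−0.229) = 0.29702.
Likelihood ratio for E = 0.44/0.06 = 7.3333.
Posterior odds = prior odds × LR = 2.1781.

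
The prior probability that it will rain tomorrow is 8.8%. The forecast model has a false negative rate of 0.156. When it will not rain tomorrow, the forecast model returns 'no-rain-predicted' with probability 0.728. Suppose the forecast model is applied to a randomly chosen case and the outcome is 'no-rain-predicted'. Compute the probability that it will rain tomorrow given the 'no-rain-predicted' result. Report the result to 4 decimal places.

Let H be the event that it will rain tomorrow. P(H) = 0.088, so P(¬H) = 0.912. With E the 'no-rain-predicted' result, P(E|H) = 0.156 and P(E|¬H) = 0.728.
P(E) = 0.156·0.088 + 0.728·0.912 = 0.013728 + 0.66394 = 0.67766.
By Bayes' theorem, P(H|E) = 0.013728 / 0.67766 = 0.0203.

P(H | E) ≈ 0.0203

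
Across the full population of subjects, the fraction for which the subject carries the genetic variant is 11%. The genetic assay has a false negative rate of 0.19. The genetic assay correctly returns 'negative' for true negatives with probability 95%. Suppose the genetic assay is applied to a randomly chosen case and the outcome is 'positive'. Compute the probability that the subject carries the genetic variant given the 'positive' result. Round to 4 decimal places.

P(H | E) ≈ 0.6669

Write H for 'the subject carries the genetic variant'. Prior odds H:¬H = 0.11/0.89 = 0.12360. For the 'positive' outcome, the likelihood ratio is 0.81/0.05 = 16.200.
Posterior odds = 0.12360 × 16.200 = 2.0022, so P(H|E) = 2.0022/(1+2.0022) = 0.6669.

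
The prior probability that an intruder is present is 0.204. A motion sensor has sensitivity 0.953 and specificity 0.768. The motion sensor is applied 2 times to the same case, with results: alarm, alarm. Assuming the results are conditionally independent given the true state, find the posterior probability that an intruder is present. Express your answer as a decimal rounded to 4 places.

Posterior P(H) ≈ 0.8122

With H the event that an intruder is present, the joint likelihood of the observed sequence is P(data|H) = 0.953·0.953 = 0.90821 and P(data|¬H) = 0.232·0.232 = 0.053824.
Bayes: P(H|data) = 0.204·0.90821 / (0.204·0.90821 + 0.796·0.053824) = 0.18527/0.22812 = 0.8122.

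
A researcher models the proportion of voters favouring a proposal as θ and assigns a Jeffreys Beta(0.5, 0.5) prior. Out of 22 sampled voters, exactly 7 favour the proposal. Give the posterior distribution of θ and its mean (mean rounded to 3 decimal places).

Posterior: Beta(7.5, 15.5); mean ≈ 0.326

Observing 7 successes and 15 failures updates Beta(0.5, 0.5) by adding the success and failure counts to the two shape parameters: α = 0.5+7 = 7.5, β = 0.5+15 = 15.5.
E[θ | data] = 7.5/(7.5+15.5) = 0.326.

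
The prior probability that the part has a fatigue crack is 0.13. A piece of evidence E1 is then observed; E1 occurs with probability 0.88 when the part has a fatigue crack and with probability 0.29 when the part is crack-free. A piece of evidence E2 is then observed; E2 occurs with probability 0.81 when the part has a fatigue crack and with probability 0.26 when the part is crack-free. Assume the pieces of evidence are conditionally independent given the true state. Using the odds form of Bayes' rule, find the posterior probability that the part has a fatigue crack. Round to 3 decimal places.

Prior odds = 0.13/(1−0.13) = 0.14943.
Likelihood ratio for E1 = 0.88/0.29 = 3.0345.
Likelihood ratio for E2 = 0.81/0.26 = 3.1154.
Posterior odds = prior odds × LR₁ × LR₂ = 1.4126.
Posterior probability = odds/(1+odds) = 1.4126/2.4126 = 0.586.

Posterior probability ≈ 0.586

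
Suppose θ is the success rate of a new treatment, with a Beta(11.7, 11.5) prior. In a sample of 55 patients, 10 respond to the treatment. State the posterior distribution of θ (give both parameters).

Posterior: Beta(21.7, 56.5)

The binomial likelihood is conjugate to the Beta prior: with 10 successes and 45 failures, the posterior is Beta(11.7+10, 11.5+45) = Beta(21.7, 56.5).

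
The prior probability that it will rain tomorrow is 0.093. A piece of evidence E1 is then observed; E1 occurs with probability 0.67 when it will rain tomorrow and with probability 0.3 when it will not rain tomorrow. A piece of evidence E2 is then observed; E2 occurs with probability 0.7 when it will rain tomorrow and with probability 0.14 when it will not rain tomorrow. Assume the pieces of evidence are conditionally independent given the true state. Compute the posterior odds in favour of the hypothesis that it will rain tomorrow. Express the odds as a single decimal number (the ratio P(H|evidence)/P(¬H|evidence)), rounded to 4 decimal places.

Prior odds = 0.093/(1−0.093) = 0.10254.
Likelihood ratio for E1 = 0.67/0.3 = 2.2333.
Likelihood ratio for E2 = 0.7/0.14 = 5.0000.
Posterior odds = prior odds × LR₁ × LR₂ = 1.1450.

Posterior odds ≈ 1.1450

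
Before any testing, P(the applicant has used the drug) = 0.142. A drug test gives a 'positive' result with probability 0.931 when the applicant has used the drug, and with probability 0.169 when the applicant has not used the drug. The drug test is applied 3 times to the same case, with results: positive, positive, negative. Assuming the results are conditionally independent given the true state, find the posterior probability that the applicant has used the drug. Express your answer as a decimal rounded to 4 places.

Posterior P(H) ≈ 0.2943

Let H be the event that the applicant has used the drug; start with P(H) = 0.142. P('positive'|H) = 0.931, P('positive'|¬H) = 0.169.
Update on result 1 ('positive'): P(H) ← 0.931·0.1420 / (0.931·0.1420 + 0.169·0.8580) = 0.13220/0.27720 = 0.4769.
Update on result 2 ('positive'): P(H) ← 0.931·0.4769 / (0.931·0.4769 + 0.169·0.5231) = 0.44401/0.53241 = 0.8340.
Update on result 3 ('negative'): P(H) ← 0.069·0.8340 / (0.069·0.8340 + 0.831·0.1660) = 0.057543/0.19552 = 0.2943.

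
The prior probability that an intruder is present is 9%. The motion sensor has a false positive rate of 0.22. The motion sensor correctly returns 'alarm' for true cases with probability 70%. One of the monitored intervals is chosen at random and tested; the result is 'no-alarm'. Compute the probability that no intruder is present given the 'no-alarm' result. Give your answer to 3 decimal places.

Write H for 'an intruder is present'. Prior odds H:¬H = 0.09/0.91 = 0.098901. For the 'no-alarm' outcome, the likelihood ratio is 0.3/0.78 = 0.38462.
Posterior odds = 0.098901 × 0.38462 = 0.038039, so P(H|E) = 0.038039/(1+0.038039) = 0.037. Then P(¬H|E) = 1 − 0.037 = 0.963.

P(¬H | E) ≈ 0.963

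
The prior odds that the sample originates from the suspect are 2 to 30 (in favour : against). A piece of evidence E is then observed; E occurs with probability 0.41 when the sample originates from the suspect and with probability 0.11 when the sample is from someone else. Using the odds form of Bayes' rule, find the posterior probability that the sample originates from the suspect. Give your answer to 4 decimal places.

Prior odds = 2/30 = 0.066667. In log-odds, ln(0.066667) = -2.7081.
Add log likelihood ratio: ln(3.7273) = 1.3157.
Posterior log-odds = -1.3924, so posterior odds = exp(-1.3924) = 0.24848. Converting, P(H|E) = 0.24848/1.2485 = 0.1990.

Posterior probability ≈ 0.1990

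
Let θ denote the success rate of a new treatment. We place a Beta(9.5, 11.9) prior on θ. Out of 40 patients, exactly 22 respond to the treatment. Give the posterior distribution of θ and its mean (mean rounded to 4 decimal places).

Posterior: Beta(31.5, 29.9); mean ≈ 0.5130

Observing 22 successes and 18 failures updates Beta(9.5, 11.9) by adding the success and failure counts to the two shape parameters: α = 9.5+22 = 31.5, β = 11.9+18 = 29.9.
E[θ | data] = 31.5/(31.5+29.9) = 0.5130.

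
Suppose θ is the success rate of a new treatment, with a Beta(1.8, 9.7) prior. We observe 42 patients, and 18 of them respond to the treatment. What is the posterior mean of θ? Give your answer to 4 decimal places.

Posterior mean ≈ 0.3701

The binomial likelihood is conjugate to the Beta prior: with 18 successes and 24 failures, the posterior is Beta(1.8+18, 9.7+24) = Beta(19.8, 33.7).
Posterior mean = α/(α+β) = 19.8/53.5 = 0.3701.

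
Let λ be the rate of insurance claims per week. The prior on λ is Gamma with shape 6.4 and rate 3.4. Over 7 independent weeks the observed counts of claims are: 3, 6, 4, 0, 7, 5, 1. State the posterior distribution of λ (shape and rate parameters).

The Poisson likelihood adds the total count to the shape and the number of exposure periods to the rate. Here ∑xᵢ = 26 and n = 7, so shape 6.4→32.4 and rate 3.4→10.4.

Posterior: Gamma(shape=32.4, rate=10.4)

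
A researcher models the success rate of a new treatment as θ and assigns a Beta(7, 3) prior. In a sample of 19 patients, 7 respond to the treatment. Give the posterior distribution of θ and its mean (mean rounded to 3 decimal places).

Posterior: Beta(14, 15); mean ≈ 0.483

Observing 7 successes and 12 failures updates Beta(7, 3) by adding the success and failure counts to the two shape parameters: α = 7+7 = 14, β = 3+12 = 15.
Posterior mean = α/(α+β) = 14/29 = 0.483.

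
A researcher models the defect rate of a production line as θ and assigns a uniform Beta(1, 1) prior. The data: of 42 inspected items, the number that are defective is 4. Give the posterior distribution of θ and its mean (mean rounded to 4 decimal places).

Observing 4 successes and 38 failures updates Beta(1, 1) by adding the success and failure counts to the two shape parameters: α = 1+4 = 5, β = 1+38 = 39.
E[θ | data] = 5/(5+39) = 0.1136.

Posterior: Beta(5, 39); mean ≈ 0.1136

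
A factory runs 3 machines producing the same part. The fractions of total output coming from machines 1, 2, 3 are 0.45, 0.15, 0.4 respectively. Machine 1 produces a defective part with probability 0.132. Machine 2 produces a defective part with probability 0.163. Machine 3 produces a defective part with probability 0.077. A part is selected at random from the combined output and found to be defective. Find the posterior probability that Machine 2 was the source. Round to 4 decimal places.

Posterior probability ≈ 0.2133

Tabulate prior·likelihood by source: [1] prior 0.45, lik 0.132, product 0.05940; [2] prior 0.15, lik 0.163, product 0.02445; [3] prior 0.4, lik 0.077, product 0.03080.
Normalizing constant = 0.11465; the posterior for Machine 2 is its product over the sum, 0.02445/0.11465 = 0.2133.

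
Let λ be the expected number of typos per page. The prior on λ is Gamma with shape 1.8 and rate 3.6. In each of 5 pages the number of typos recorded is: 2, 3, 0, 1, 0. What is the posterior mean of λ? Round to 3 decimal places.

Total count ∑xᵢ = 6 over n = 5 pages.
Gamma is conjugate to the Poisson likelihood: posterior is Gamma(shape = 1.8+6 = 7.8, rate = 3.6+5 = 8.6).
E[λ | data] = 7.8/8.6 = 0.907.

Posterior mean ≈ 0.907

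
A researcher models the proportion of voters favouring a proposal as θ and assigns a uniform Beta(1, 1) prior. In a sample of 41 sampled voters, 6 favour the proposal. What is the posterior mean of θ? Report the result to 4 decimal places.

The binomial likelihood is conjugate to the Beta prior: with 6 successes and 35 failures, the posterior is Beta(1+6, 1+35) = Beta(7, 36).
Posterior mean = α/(α+β) = 7/43 = 0.1628.

Posterior mean ≈ 0.1628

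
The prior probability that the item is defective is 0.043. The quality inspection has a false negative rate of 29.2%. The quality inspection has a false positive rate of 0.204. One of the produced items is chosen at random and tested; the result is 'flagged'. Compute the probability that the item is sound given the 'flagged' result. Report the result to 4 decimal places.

P(¬H | E) ≈ 0.8651

Let H be the event that the item is defective. P(H) = 0.043, so P(¬H) = 0.957. With E the 'flagged' result, P(E|H) = 0.708 and P(E|¬H) = 0.204.
P(E) = 0.708·0.043 + 0.204·0.957 = 0.030444 + 0.19523 = 0.22567.
By Bayes' theorem, P(H|E) = 0.030444 / 0.22567 = 0.1349. Hence P(¬H|E) = 1 − 0.1349 = 0.8651.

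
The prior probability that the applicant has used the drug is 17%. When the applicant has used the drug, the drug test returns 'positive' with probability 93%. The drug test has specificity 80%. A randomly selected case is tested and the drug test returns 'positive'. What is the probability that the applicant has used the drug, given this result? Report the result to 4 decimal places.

Let H be the event that the applicant has used the drug. P(H) = 0.17, so P(¬H) = 0.83. With E the 'positive' result, P(E|H) = 0.93 and P(E|¬H) = 0.2.
P(E) = 0.93·0.17 + 0.2·0.83 = 0.15810 + 0.16600 = 0.32410.
By Bayes' theorem, P(H|E) = 0.15810 / 0.32410 = 0.4878.

P(H | E) ≈ 0.4878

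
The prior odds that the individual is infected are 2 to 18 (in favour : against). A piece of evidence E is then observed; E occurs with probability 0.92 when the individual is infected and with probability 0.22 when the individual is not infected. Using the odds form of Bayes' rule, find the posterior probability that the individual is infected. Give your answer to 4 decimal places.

Prior odds = 2/18 = 0.11111. In log-odds, ln(0.11111) = -2.1972.
Add log likelihood ratio: ln(4.1818) = 1.4307.
Posterior log-odds = -0.76648, so posterior odds = exp(-0.76648) = 0.46465. Converting, P(H|E) = 0.46465/1.4646 = 0.3172.

Posterior probability ≈ 0.3172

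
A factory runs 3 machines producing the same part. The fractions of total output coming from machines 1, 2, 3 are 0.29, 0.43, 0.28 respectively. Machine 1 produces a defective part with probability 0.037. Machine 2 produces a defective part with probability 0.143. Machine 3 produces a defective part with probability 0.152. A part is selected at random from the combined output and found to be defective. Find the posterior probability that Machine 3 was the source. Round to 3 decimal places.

Tabulate prior·likelihood by source: [1] prior 0.29, lik 0.037, product 0.01073; [2] prior 0.43, lik 0.143, product 0.06149; [3] prior 0.28, lik 0.152, product 0.04256.
Normalizing constant = 0.11478; the posterior for Machine 3 is its product over the sum, 0.04256/0.11478 = 0.371.

Posterior probability ≈ 0.371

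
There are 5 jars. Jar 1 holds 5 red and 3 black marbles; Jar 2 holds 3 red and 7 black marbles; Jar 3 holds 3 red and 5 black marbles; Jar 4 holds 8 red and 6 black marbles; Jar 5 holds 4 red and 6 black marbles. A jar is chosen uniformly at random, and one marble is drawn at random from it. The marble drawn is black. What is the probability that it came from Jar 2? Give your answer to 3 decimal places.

Posterior probability ≈ 0.257

P(black|Jar 1) = 0.375; P(black|Jar 2) = 0.7; P(black|Jar 3) = 0.625; P(black|Jar 4) = 0.4286; P(black|Jar 5) = 0.6.
Prior × likelihood for each source: 0.2·0.375=0.07500, 0.2·0.7=0.1400, 0.2·0.625=0.1250, 0.2·0.4286=0.08571, 0.2·0.6=0.1200. Summing gives P(black) = 0.54571.
P(Jar 2 | black) = 0.1400 / 0.54571 = 0.257.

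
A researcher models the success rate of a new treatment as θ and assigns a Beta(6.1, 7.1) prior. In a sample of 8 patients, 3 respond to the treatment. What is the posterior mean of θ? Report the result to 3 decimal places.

Posterior mean ≈ 0.429

The binomial likelihood is conjugate to the Beta prior: with 3 successes and 5 failures, the posterior is Beta(6.1+3, 7.1+5) = Beta(9.1, 12.1).
E[θ | data] = 9.1/(9.1+12.1) = 0.429.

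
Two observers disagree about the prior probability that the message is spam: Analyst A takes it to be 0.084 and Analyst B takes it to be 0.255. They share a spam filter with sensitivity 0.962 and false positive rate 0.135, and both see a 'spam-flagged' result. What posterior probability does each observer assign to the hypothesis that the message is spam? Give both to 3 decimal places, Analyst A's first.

P('+'|H) = 0.962, P('+'|¬H) = 0.135.
Analyst A: numerator 0.962·0.084 = 0.080808; evidence = 0.080808+0.135·0.916 = 0.20447; posterior = 0.395.
Analyst B: numerator 0.962·0.255 = 0.24531; evidence = 0.24531+0.135·0.745 = 0.34588; posterior = 0.709.

Analyst A: 0.395; Analyst B: 0.709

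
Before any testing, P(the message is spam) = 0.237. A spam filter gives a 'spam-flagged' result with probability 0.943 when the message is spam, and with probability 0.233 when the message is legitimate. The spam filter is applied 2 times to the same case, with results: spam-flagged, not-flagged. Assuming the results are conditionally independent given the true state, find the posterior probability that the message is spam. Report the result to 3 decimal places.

With H the event that the message is spam, the joint likelihood of the observed sequence is P(data|H) = 0.943·0.057 = 0.053751 and P(data|¬H) = 0.233·0.767 = 0.17871.
Bayes: P(H|data) = 0.237·0.053751 / (0.237·0.053751 + 0.763·0.17871) = 0.012739/0.14910 = 0.0854.

Posterior P(H) ≈ 0.085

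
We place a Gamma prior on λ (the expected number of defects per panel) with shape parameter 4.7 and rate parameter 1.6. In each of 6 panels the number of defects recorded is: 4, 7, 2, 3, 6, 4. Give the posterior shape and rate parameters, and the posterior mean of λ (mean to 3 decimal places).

Posterior: Gamma(shape=30.7, rate=7.6); mean ≈ 4.039

The Poisson likelihood adds the total count to the shape and the number of exposure periods to the rate. Here ∑xᵢ = 26 and n = 6, so shape 4.7→30.7 and rate 1.6→7.6.
E[λ | data] = 30.7/7.6 = 4.039.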